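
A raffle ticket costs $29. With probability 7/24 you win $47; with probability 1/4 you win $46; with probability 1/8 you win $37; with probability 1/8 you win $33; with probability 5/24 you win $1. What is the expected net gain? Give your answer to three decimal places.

5.167

E[payout] = 47·7/24 + 46·1/4 + 37·1/8 + 33·1/8 + 1·5/24
 = 329/24 + 23/2 + 37/8 + 33/8 + 5/24
 = 205/6
Net = 205/6 - 29 = 31/6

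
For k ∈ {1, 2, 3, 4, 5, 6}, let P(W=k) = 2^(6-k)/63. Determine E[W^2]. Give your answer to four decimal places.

5.0476

E[W^2] = Σ w^2·P(W=w)
 = 1·32/63 + 4·16/63 + 9·8/63 + 16·4/63 + 25·2/63 + 36·1/63
 = 32/63 + 64/63 + 8/7 + 64/63 + 50/63 + 4/7
 = 106/21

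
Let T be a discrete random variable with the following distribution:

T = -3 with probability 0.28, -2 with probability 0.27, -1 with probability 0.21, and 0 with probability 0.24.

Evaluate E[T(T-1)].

5.4

E[T(T-1)] = Σ t(t-1)·P(T=t)
 = 12·0.28 + 6·0.27 + 2·0.21 + 0·0.24
 = 3.36 + 1.62 + 0.42 + 0
 = 5.4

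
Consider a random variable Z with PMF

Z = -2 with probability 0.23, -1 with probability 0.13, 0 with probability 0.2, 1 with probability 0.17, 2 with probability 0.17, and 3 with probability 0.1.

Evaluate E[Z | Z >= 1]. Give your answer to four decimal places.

1.8409

P(Z >= 1) = 0.17 + 0.17 + 0.1 = 0.44.
E[Z | Z >= 1] = [1·0.17 + 2·0.17 + 3·0.1] / 0.44
 = 0.81 / 0.44
 = 81/44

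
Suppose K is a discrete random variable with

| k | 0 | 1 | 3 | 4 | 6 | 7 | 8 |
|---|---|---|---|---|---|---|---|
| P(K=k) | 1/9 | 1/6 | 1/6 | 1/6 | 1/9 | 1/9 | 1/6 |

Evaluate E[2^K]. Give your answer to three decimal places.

E[2^K] = Σ 2^k·P(K=k)
 = 1·1/9 + 2·1/6 + 8·1/6 + 16·1/6 + 64·1/9 + 128·1/9 + 256·1/6
 = 1/9 + 1/3 + 4/3 + 8/3 + 64/9 + 128/9 + 128/3
 = 616/9

68.444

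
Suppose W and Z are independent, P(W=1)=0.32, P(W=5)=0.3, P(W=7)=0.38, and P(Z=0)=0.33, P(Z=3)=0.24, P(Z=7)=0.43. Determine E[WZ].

E[WZ] = Σ_w Σ_z wz · P(W=w)P(Z=z)
 = 0·0.1056 + 3·0.0768 + 7·0.1376 + 0·0.099 + 15·0.072 + 35·0.129 + 0·0.1254 + 21·0.0912 + 49·0.1634
 = 0 + 0.2304 + 0.9632 + 0 + 1.08 + 4.515 + 0 + 1.9152 + 8.0066
 = 16.7104

16.7104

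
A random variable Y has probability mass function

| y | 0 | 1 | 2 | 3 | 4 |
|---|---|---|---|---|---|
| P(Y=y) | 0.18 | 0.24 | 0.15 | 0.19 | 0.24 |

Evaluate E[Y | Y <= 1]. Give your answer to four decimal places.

P(Y <= 1) = 0.18 + 0.24 = 0.42.
E[Y | Y <= 1] = [0·0.18 + 1·0.24] / 0.42
 = 0.24 / 0.42
 = 4/7

0.5714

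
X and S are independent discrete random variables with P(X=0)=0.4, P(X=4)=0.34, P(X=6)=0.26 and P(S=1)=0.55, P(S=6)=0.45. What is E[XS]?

9.49

E[XS] = Σ_x Σ_s xs · P(X=x)P(S=s)
 = 0·0.22 + 0·0.18 + 4·0.187 + 24·0.153 + 6·0.143 + 36·0.117
 = 0 + 0 + 0.748 + 3.672 + 0.858 + 4.212
 = 9.49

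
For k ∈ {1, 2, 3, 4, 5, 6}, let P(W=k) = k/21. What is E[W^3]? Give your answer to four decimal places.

E[W^3] = Σ w^3·P(W=w)
 = 1·1/21 + 8·2/21 + 27·1/7 + 64·4/21 + 125·5/21 + 216·2/7
 = 1/21 + 16/21 + 27/7 + 256/21 + 625/21 + 432/7
 = 325/3

108.3333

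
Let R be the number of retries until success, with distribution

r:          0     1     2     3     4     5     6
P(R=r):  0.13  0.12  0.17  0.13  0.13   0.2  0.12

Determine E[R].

3.09

E[R] = Σ r·P(R=r)
 = 0·0.13 + 1·0.12 + 2·0.17 + 3·0.13 + 4·0.13 + 5·0.2 + 6·0.12
 = 0 + 0.12 + 0.34 + 0.39 + 0.52 + 1 + 0.72
 = 3.09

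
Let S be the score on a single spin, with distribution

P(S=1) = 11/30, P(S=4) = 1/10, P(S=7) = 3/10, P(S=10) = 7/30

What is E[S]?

5.2

E[S] = Σ s·P(S=s)
 = 1·11/30 + 4·1/10 + 7·3/10 + 10·7/30
 = 11/30 + 2/5 + 21/10 + 7/3
 = 26/5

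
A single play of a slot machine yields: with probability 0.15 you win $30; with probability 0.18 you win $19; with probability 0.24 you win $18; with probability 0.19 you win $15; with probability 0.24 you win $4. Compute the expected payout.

16.05

E[payout] = 30·0.15 + 19·0.18 + 18·0.24 + 15·0.19 + 4·0.24
 = 4.5 + 3.42 + 4.32 + 2.85 + 0.96
 = 16.05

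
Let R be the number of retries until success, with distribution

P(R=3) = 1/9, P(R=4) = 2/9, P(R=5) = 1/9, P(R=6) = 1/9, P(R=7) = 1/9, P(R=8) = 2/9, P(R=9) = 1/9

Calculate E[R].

E[R] = Σ r·P(R=r)
 = 3·1/9 + 4·2/9 + 5·1/9 + 6·1/9 + 7·1/9 + 8·2/9 + 9·1/9
 = 1/3 + 8/9 + 5/9 + 2/3 + 7/9 + 16/9 + 1
 = 6

6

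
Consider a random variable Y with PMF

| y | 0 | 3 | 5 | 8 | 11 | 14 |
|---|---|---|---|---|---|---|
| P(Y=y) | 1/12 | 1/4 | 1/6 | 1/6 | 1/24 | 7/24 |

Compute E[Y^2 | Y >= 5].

P(Y >= 5) = 1/6 + 1/6 + 1/24 + 7/24 = 2/3.
E[Y^2 | Y >= 5] = [25·1/6 + 64·1/6 + 121·1/24 + 196·7/24] / (2/3)
 = 1849/24 / (2/3)
 = 1849/16

115.5625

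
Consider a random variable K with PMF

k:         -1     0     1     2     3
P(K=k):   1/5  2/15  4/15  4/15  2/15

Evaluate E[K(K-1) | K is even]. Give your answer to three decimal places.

P(K is even) = 2/15 + 4/15 = 2/5.
E[K(K-1) | K is even] = [0·2/15 + 2·4/15] / (2/5)
 = 8/15 / (2/5)
 = 4/3

1.333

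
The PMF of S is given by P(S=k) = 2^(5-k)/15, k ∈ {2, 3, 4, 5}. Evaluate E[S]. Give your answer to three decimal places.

2.733

E[S] = Σ s·P(S=s)
 = 2·8/15 + 3·4/15 + 4·2/15 + 5·1/15
 = 16/15 + 4/5 + 8/15 + 1/3
 = 41/15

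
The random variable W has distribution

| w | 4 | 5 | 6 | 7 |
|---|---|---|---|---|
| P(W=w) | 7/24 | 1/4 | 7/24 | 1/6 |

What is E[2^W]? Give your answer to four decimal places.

52.6667

E[2^W] = Σ 2^w·P(W=w)
 = 16·7/24 + 32·1/4 + 64·7/24 + 128·1/6
 = 14/3 + 8 + 56/3 + 64/3
 = 158/3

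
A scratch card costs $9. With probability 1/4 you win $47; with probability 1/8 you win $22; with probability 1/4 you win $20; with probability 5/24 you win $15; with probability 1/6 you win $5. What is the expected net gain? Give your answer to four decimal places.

14.4583

E[payout] = 47·1/4 + 22·1/8 + 20·1/4 + 15·5/24 + 5·1/6
 = 47/4 + 11/4 + 5 + 25/8 + 5/6
 = 563/24
Net = 563/24 - 9 = 347/24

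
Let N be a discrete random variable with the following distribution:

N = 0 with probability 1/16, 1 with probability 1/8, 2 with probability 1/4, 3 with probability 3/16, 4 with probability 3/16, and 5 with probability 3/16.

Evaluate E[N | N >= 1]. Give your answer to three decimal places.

P(N >= 1) = 1/8 + 1/4 + 3/16 + 3/16 + 3/16 = 15/16.
E[N | N >= 1] = [1·1/8 + 2·1/4 + 3·3/16 + 4·3/16 + 5·3/16] / (15/16)
 = 23/8 / (15/16)
 = 46/15

3.067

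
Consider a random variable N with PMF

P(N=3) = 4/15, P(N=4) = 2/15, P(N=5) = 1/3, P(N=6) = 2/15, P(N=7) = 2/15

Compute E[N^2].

E[N^2] = Σ n^2·P(N=n)
 = 9·4/15 + 16·2/15 + 25·1/3 + 36·2/15 + 49·2/15
 = 12/5 + 32/15 + 25/3 + 24/5 + 98/15
 = 121/5

24.2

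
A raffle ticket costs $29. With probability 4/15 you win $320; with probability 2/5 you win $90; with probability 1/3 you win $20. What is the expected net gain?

E[payout] = 320·4/15 + 90·2/5 + 20·1/3
 = 256/3 + 36 + 20/3
 = 128
Net = 128 - 29 = 99

99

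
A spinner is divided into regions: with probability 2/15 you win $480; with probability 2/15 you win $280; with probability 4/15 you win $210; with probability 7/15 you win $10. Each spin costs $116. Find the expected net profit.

46

E[payout] = 480·2/15 + 280·2/15 + 210·4/15 + 10·7/15
 = 64 + 112/3 + 56 + 14/3
 = 162
Net = 162 - 116 = 46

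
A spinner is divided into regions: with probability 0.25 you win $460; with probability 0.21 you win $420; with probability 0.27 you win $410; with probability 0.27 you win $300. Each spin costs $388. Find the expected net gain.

E[payout] = 460·0.25 + 420·0.21 + 410·0.27 + 300·0.27
 = 115 + 88.2 + 110.7 + 81
 = 394.9
Net = 394.9 - 388 = 6.9

6.9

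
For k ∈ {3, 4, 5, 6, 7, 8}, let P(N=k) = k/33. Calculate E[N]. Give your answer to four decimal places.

E[N] = Σ n·P(N=n)
 = 3·1/11 + 4·4/33 + 5·5/33 + 6·2/11 + 7·7/33 + 8·8/33
 = 3/11 + 16/33 + 25/33 + 12/11 + 49/33 + 64/33
 = 199/33

6.0303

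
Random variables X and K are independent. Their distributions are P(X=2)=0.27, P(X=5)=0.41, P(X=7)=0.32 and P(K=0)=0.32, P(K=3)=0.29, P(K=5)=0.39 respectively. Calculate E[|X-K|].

E[|X-K|] = Σ_x Σ_k |x-k| · P(X=x)P(K=k)
 = 2·0.0864 + 1·0.0783 + 3·0.1053 + 5·0.1312 + 2·0.1189 + 0·0.1599 + 7·0.1024 + 4·0.0928 + 2·0.1248
 = 0.1728 + 0.0783 + 0.3159 + 0.656 + 0.2378 + 0 + 0.7168 + 0.3712 + 0.2496
 = 2.7984

2.7984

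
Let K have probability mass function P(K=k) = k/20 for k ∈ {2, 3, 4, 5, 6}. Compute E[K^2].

22

E[K^2] = Σ k^2·P(K=k)
 = 4·1/10 + 9·3/20 + 16·1/5 + 25·1/4 + 36·3/10
 = 2/5 + 27/20 + 16/5 + 25/4 + 54/5
 = 22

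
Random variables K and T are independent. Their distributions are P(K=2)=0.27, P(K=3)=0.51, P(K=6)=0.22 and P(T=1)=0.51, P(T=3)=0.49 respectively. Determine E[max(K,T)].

E[max(K,T)] = Σ_k Σ_t max(k,t) · P(K=k)P(T=t)
 = 2·0.1377 + 3·0.1323 + 3·0.2601 + 3·0.2499 + 6·0.1122 + 6·0.1078
 = 0.2754 + 0.3969 + 0.7803 + 0.7497 + 0.6732 + 0.6468
 = 3.5223

3.5223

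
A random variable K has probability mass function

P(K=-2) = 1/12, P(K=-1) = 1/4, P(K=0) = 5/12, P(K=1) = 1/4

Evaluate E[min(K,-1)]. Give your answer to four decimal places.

-1.0833

E[min(K,-1)] = Σ min(k,-1)·P(K=k)
 = (-2)·1/12 + (-1)·1/4 + (-1)·5/12 + (-1)·1/4
 = (-1/6) + (-1/4) + (-5/12) + (-1/4)
 = -13/12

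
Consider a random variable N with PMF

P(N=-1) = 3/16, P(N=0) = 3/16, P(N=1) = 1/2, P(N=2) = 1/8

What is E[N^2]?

E[N^2] = Σ n^2·P(N=n)
 = 1·3/16 + 0·3/16 + 1·1/2 + 4·1/8
 = 3/16 + 0 + 1/2 + 1/2
 = 19/16

1.1875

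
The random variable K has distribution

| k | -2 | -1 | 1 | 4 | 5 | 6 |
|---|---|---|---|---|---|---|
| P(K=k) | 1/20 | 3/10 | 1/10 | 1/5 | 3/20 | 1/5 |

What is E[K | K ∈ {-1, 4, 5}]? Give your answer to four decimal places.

1.9231

P(K ∈ {-1, 4, 5}) = 3/10 + 1/5 + 3/20 = 13/20.
E[K | K ∈ {-1, 4, 5}] = [(-1)·3/10 + 4·1/5 + 5·3/20] / (13/20)
 = 5/4 / (13/20)
 = 25/13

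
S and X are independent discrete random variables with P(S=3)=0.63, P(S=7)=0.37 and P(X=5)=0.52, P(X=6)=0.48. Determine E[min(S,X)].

3.9176

E[min(S,X)] = Σ_s Σ_x min(s,x) · P(S=s)P(X=x)
 = 3·0.3276 + 3·0.3024 + 5·0.1924 + 6·0.1776
 = 0.9828 + 0.9072 + 0.962 + 1.0656
 = 3.9176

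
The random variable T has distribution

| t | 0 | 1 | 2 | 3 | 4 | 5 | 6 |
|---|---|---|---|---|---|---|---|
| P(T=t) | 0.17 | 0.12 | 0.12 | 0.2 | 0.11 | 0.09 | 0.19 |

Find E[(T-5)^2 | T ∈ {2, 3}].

5.875

P(T ∈ {2, 3}) = 0.12 + 0.2 = 0.32.
E[(T-5)^2 | T ∈ {2, 3}] = [9·0.12 + 4·0.2] / 0.32
 = 1.88 / 0.32
 = 47/8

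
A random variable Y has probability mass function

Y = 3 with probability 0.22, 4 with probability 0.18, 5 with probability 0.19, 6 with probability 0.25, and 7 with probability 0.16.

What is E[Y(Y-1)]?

E[Y(Y-1)] = Σ y(y-1)·P(Y=y)
 = 6·0.22 + 12·0.18 + 20·0.19 + 30·0.25 + 42·0.16
 = 1.32 + 2.16 + 3.8 + 7.5 + 6.72
 = 21.5

21.5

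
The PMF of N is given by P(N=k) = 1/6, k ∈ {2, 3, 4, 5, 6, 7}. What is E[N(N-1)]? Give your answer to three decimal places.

18.667

E[N(N-1)] = Σ n(n-1)·P(N=n)
 = 2·1/6 + 6·1/6 + 12·1/6 + 20·1/6 + 30·1/6 + 42·1/6
 = 1/3 + 1 + 2 + 10/3 + 5 + 7
 = 56/3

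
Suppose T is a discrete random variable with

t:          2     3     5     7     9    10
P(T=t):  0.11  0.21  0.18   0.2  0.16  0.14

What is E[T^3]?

354.29

E[T^3] = Σ t^3·P(T=t)
 = 8·0.11 + 27·0.21 + 125·0.18 + 343·0.2 + 729·0.16 + 1000·0.14
 = 0.88 + 5.67 + 22.5 + 68.6 + 116.64 + 140
 = 354.29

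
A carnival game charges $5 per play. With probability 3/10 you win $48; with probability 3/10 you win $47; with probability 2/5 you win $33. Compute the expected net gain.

36.7

E[payout] = 48·3/10 + 47·3/10 + 33·2/5
 = 72/5 + 141/10 + 66/5
 = 417/10
Net = 417/10 - 5 = 367/10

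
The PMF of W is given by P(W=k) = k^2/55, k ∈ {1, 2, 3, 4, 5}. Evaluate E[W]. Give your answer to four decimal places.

E[W] = Σ w·P(W=w)
 = 1·1/55 + 2·4/55 + 3·9/55 + 4·16/55 + 5·5/11
 = 1/55 + 8/55 + 27/55 + 64/55 + 25/11
 = 45/11

4.0909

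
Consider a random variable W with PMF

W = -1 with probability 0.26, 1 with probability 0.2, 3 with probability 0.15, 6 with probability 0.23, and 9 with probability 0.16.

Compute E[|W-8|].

5.11

E[|W-8|] = Σ |w-8|·P(W=w)
 = 9·0.26 + 7·0.2 + 5·0.15 + 2·0.23 + 1·0.16
 = 2.34 + 1.4 + 0.75 + 0.46 + 0.16
 = 5.11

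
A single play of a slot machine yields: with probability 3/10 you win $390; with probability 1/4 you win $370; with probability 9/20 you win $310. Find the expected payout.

E[payout] = 390·3/10 + 370·1/4 + 310·9/20
 = 117 + 185/2 + 279/2
 = 349

349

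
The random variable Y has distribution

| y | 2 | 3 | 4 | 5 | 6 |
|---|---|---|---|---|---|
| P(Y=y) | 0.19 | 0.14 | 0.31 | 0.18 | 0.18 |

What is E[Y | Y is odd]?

P(Y is odd) = 0.14 + 0.18 = 0.32.
E[Y | Y is odd] = [3·0.14 + 5·0.18] / 0.32
 = 1.32 / 0.32
 = 33/8

4.125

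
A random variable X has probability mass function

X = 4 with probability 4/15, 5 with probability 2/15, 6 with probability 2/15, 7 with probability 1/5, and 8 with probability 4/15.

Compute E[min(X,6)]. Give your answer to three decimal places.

5.333

E[min(X,6)] = Σ min(x,6)·P(X=x)
 = 4·4/15 + 5·2/15 + 6·2/15 + 6·1/5 + 6·4/15
 = 16/15 + 2/3 + 4/5 + 6/5 + 8/5
 = 16/3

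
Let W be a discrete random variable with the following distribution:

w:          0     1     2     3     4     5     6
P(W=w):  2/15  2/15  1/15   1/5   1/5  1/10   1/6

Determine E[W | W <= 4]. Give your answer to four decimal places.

P(W <= 4) = 2/15 + 2/15 + 1/15 + 1/5 + 1/5 = 11/15.
E[W | W <= 4] = [0·2/15 + 1·2/15 + 2·1/15 + 3·1/5 + 4·1/5] / (11/15)
 = 5/3 / (11/15)
 = 25/11

2.2727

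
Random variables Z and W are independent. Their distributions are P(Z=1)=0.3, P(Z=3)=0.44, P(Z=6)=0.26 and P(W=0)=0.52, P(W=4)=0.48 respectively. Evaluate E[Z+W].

E[Z+W] = Σ_z Σ_w (z+w) · P(Z=z)P(W=w)
 = 1·0.156 + 5·0.144 + 3·0.2288 + 7·0.2112 + 6·0.1352 + 10·0.1248
 = 0.156 + 0.72 + 0.6864 + 1.4784 + 0.8112 + 1.248
 = 5.1

5.1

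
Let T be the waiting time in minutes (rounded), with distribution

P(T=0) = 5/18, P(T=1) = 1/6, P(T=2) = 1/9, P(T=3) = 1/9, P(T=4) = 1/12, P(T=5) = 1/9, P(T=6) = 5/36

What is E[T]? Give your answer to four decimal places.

2.4444

E[T] = Σ t·P(T=t)
 = 0·5/18 + 1·1/6 + 2·1/9 + 3·1/9 + 4·1/12 + 5·1/9 + 6·5/36
 = 0 + 1/6 + 2/9 + 1/3 + 1/3 + 5/9 + 5/6
 = 22/9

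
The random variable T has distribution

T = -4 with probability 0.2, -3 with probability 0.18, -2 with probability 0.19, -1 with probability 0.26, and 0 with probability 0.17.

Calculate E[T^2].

5.84

E[T^2] = Σ t^2·P(T=t)
 = 16·0.2 + 9·0.18 + 4·0.19 + 1·0.26 + 0·0.17
 = 3.2 + 1.62 + 0.76 + 0.26 + 0
 = 5.84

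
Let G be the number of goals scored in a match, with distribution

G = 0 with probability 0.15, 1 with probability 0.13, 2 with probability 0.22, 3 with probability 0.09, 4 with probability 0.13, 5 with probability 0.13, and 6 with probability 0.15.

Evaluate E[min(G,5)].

E[min(G,5)] = Σ min(g,5)·P(G=g)
 = 0·0.15 + 1·0.13 + 2·0.22 + 3·0.09 + 4·0.13 + 5·0.13 + 5·0.15
 = 0 + 0.13 + 0.44 + 0.27 + 0.52 + 0.65 + 0.75
 = 2.76

2.76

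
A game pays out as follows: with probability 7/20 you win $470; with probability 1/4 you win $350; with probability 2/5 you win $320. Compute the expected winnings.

380

E[payout] = 470·7/20 + 350·1/4 + 320·2/5
 = 329/2 + 175/2 + 128
 = 380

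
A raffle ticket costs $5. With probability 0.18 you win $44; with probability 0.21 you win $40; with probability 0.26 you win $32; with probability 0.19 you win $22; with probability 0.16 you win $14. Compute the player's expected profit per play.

E[payout] = 44·0.18 + 40·0.21 + 32·0.26 + 22·0.19 + 14·0.16
 = 7.92 + 8.4 + 8.32 + 4.18 + 2.24
 = 31.06
Net = 31.06 - 5 = 26.06

26.06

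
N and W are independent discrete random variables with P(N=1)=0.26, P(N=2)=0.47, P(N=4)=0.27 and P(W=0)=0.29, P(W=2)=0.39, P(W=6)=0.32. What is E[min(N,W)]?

1.4082

E[min(N,W)] = Σ_n Σ_w min(n,w) · P(N=n)P(W=w)
 = 0·0.0754 + 1·0.1014 + 1·0.0832 + 0·0.1363 + 2·0.1833 + 2·0.1504 + 0·0.0783 + 2·0.1053 + 4·0.0864
 = 0 + 0.1014 + 0.0832 + 0 + 0.3666 + 0.3008 + 0 + 0.2106 + 0.3456
 = 1.4082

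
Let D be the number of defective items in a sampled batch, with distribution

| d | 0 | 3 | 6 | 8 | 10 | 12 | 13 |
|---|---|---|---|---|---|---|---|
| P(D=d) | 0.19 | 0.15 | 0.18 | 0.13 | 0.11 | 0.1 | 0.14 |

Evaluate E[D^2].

E[D^2] = Σ d^2·P(D=d)
 = 0·0.19 + 9·0.15 + 36·0.18 + 64·0.13 + 100·0.11 + 144·0.1 + 169·0.14
 = 0 + 1.35 + 6.48 + 8.32 + 11 + 14.4 + 23.66
 = 65.21

65.21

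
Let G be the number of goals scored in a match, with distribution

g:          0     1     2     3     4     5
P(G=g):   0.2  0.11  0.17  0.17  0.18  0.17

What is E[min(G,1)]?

E[min(G,1)] = Σ min(g,1)·P(G=g)
 = 0·0.2 + 1·0.11 + 1·0.17 + 1·0.17 + 1·0.18 + 1·0.17
 = 0 + 0.11 + 0.17 + 0.17 + 0.18 + 0.17
 = 0.8

0.8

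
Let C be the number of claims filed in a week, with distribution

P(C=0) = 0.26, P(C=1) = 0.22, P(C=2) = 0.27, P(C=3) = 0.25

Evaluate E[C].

1.51

E[C] = Σ c·P(C=c)
 = 0·0.26 + 1·0.22 + 2·0.27 + 3·0.25
 = 0 + 0.22 + 0.54 + 0.75
 = 1.51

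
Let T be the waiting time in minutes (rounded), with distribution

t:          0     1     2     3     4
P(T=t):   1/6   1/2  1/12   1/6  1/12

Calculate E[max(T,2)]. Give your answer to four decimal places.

E[max(T,2)] = Σ max(t,2)·P(T=t)
 = 2·1/6 + 2·1/2 + 2·1/12 + 3·1/6 + 4·1/12
 = 1/3 + 1 + 1/6 + 1/2 + 1/3
 = 7/3

2.3333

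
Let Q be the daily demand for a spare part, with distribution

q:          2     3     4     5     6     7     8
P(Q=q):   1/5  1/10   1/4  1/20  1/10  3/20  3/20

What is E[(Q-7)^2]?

E[(Q-7)^2] = Σ (q-7)^2·P(Q=q)
 = 25·1/5 + 16·1/10 + 9·1/4 + 4·1/20 + 1·1/10 + 0·3/20 + 1·3/20
 = 5 + 8/5 + 9/4 + 1/5 + 1/10 + 0 + 3/20
 = 93/10

9.3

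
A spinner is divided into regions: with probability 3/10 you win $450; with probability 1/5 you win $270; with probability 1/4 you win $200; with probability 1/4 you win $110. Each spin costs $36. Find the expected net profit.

230.5

E[payout] = 450·3/10 + 270·1/5 + 200·1/4 + 110·1/4
 = 135 + 54 + 50 + 55/2
 = 533/2
Net = 533/2 - 36 = 461/2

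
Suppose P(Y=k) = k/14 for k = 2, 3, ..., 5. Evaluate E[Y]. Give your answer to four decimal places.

E[Y] = Σ y·P(Y=y)
 = 2·1/7 + 3·3/14 + 4·2/7 + 5·5/14
 = 2/7 + 9/14 + 8/7 + 25/14
 = 27/7

3.8571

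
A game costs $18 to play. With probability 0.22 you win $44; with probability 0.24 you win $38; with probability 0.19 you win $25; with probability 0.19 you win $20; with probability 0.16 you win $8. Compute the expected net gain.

10.63

E[payout] = 44·0.22 + 38·0.24 + 25·0.19 + 20·0.19 + 8·0.16
 = 9.68 + 9.12 + 4.75 + 3.8 + 1.28
 = 28.63
Net = 28.63 - 18 = 10.63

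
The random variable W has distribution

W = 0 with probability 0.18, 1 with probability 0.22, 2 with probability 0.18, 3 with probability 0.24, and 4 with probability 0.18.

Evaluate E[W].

E[W] = Σ w·P(W=w)
 = 0·0.18 + 1·0.22 + 2·0.18 + 3·0.24 + 4·0.18
 = 0 + 0.22 + 0.36 + 0.72 + 0.72
 = 2.02

2.02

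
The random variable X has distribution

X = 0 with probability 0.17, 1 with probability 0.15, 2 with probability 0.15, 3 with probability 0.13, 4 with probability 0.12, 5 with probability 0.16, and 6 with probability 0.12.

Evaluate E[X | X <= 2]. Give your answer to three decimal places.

P(X <= 2) = 0.17 + 0.15 + 0.15 = 0.47.
E[X | X <= 2] = [0·0.17 + 1·0.15 + 2·0.15] / 0.47
 = 0.45 / 0.47
 = 45/47

0.957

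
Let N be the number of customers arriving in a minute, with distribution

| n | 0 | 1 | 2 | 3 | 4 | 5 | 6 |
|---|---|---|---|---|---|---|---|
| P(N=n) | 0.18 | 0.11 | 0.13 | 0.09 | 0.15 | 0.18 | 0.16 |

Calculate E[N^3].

70.24

E[N^3] = Σ n^3·P(N=n)
 = 0·0.18 + 1·0.11 + 8·0.13 + 27·0.09 + 64·0.15 + 125·0.18 + 216·0.16
 = 0 + 0.11 + 1.04 + 2.43 + 9.6 + 22.5 + 34.56
 = 70.24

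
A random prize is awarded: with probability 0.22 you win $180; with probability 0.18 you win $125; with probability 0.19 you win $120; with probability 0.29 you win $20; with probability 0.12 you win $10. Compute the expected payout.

91.9

E[payout] = 180·0.22 + 125·0.18 + 120·0.19 + 20·0.29 + 10·0.12
 = 39.6 + 22.5 + 22.8 + 5.8 + 1.2
 = 91.9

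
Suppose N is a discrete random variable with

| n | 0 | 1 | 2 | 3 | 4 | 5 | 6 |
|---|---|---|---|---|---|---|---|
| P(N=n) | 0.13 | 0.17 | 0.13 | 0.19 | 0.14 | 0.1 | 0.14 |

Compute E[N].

E[N] = Σ n·P(N=n)
 = 0·0.13 + 1·0.17 + 2·0.13 + 3·0.19 + 4·0.14 + 5·0.1 + 6·0.14
 = 0 + 0.17 + 0.26 + 0.57 + 0.56 + 0.5 + 0.84
 = 2.9

2.9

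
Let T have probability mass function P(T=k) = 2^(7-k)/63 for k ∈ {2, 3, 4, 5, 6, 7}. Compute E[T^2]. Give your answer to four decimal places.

9.8571

E[T^2] = Σ t^2·P(T=t)
 = 4·32/63 + 9·16/63 + 16·8/63 + 25·4/63 + 36·2/63 + 49·1/63
 = 128/63 + 16/7 + 128/63 + 100/63 + 8/7 + 7/9
 = 69/7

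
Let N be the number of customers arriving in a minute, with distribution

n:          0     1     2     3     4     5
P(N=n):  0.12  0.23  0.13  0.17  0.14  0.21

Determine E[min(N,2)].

E[min(N,2)] = Σ min(n,2)·P(N=n)
 = 0·0.12 + 1·0.23 + 2·0.13 + 2·0.17 + 2·0.14 + 2·0.21
 = 0 + 0.23 + 0.26 + 0.34 + 0.28 + 0.42
 = 1.53

1.53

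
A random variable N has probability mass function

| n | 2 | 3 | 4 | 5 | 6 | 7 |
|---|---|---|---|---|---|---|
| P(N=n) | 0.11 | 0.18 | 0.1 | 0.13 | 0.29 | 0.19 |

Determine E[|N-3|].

2.1

E[|N-3|] = Σ |n-3|·P(N=n)
 = 1·0.11 + 0·0.18 + 1·0.1 + 2·0.13 + 3·0.29 + 4·0.19
 = 0.11 + 0 + 0.1 + 0.26 + 0.87 + 0.76
 = 2.1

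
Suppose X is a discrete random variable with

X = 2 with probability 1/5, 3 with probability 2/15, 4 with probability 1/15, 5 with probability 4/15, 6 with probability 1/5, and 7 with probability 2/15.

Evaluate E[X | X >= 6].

P(X >= 6) = 1/5 + 2/15 = 1/3.
E[X | X >= 6] = [6·1/5 + 7·2/15] / (1/3)
 = 32/15 / (1/3)
 = 32/5

6.4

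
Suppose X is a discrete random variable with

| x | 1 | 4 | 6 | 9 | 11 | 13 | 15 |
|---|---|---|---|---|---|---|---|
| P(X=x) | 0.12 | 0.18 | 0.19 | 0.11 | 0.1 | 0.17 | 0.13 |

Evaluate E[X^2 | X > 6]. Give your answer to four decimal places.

P(X > 6) = 0.11 + 0.1 + 0.17 + 0.13 = 0.51.
E[X^2 | X > 6] = [81·0.11 + 121·0.1 + 169·0.17 + 225·0.13] / 0.51
 = 78.99 / 0.51
 = 2633/17

154.8824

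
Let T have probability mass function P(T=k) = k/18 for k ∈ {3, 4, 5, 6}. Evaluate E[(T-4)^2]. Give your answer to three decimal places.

E[(T-4)^2] = Σ (t-4)^2·P(T=t)
 = 1·1/6 + 0·2/9 + 1·5/18 + 4·1/3
 = 1/6 + 0 + 5/18 + 4/3
 = 16/9

1.778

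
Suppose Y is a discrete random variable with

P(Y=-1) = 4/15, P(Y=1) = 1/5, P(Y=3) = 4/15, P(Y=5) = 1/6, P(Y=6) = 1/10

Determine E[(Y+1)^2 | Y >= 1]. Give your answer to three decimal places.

P(Y >= 1) = 1/5 + 4/15 + 1/6 + 1/10 = 11/15.
E[(Y+1)^2 | Y >= 1] = [4·1/5 + 16·4/15 + 36·1/6 + 49·1/10] / (11/15)
 = 479/30 / (11/15)
 = 479/22

21.773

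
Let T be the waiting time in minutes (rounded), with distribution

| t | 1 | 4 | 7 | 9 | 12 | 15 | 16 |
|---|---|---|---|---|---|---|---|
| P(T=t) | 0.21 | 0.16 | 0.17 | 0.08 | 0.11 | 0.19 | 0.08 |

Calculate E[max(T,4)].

8.84

E[max(T,4)] = Σ max(t,4)·P(T=t)
 = 4·0.21 + 4·0.16 + 7·0.17 + 9·0.08 + 12·0.11 + 15·0.19 + 16·0.08
 = 0.84 + 0.64 + 1.19 + 0.72 + 1.32 + 2.85 + 1.28
 = 8.84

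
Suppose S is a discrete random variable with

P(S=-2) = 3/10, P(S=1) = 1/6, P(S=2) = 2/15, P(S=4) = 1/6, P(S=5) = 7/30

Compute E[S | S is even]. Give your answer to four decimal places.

P(S is even) = 3/10 + 2/15 + 1/6 = 3/5.
E[S | S is even] = [(-2)·3/10 + 2·2/15 + 4·1/6] / (3/5)
 = 1/3 / (3/5)
 = 5/9

0.5556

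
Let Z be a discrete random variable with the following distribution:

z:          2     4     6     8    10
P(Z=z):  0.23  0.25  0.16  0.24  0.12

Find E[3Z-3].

13.62

E[3Z-3] = Σ (3z-3)·P(Z=z)
 = 3·0.23 + 9·0.25 + 15·0.16 + 21·0.24 + 27·0.12
 = 0.69 + 2.25 + 2.4 + 5.04 + 3.24
 = 13.62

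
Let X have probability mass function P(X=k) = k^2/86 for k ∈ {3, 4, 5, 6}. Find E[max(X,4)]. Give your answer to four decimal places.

5.1279

E[max(X,4)] = Σ max(x,4)·P(X=x)
 = 4·9/86 + 4·8/43 + 5·25/86 + 6·18/43
 = 18/43 + 32/43 + 125/86 + 108/43
 = 441/86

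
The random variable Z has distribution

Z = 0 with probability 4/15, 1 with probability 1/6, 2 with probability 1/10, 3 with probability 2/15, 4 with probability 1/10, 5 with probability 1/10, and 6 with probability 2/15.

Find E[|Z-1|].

E[|Z-1|] = Σ |z-1|·P(Z=z)
 = 1·4/15 + 0·1/6 + 1·1/10 + 2·2/15 + 3·1/10 + 4·1/10 + 5·2/15
 = 4/15 + 0 + 1/10 + 4/15 + 3/10 + 2/5 + 2/3
 = 2

2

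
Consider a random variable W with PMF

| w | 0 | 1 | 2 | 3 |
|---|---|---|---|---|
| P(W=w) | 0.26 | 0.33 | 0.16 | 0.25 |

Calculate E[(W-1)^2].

E[(W-1)^2] = Σ (w-1)^2·P(W=w)
 = 1·0.26 + 0·0.33 + 1·0.16 + 4·0.25
 = 0.26 + 0 + 0.16 + 1
 = 1.42

1.42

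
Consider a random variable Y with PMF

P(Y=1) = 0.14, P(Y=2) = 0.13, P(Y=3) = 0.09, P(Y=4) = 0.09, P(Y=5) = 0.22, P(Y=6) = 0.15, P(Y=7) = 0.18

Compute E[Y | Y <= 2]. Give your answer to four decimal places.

P(Y <= 2) = 0.14 + 0.13 = 0.27.
E[Y | Y <= 2] = [1·0.14 + 2·0.13] / 0.27
 = 0.4 / 0.27
 = 40/27

1.4815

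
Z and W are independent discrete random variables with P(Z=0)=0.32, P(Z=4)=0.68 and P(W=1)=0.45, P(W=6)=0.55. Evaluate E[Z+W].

E[Z+W] = Σ_z Σ_w (z+w) · P(Z=z)P(W=w)
 = 1·0.144 + 6·0.176 + 5·0.306 + 10·0.374
 = 0.144 + 1.056 + 1.53 + 3.74
 = 6.47

6.47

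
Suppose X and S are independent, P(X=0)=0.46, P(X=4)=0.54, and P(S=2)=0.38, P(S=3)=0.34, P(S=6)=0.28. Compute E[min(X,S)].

E[min(X,S)] = Σ_x Σ_s min(x,s) · P(X=x)P(S=s)
 = 0·0.1748 + 0·0.1564 + 0·0.1288 + 2·0.2052 + 3·0.1836 + 4·0.1512
 = 0 + 0 + 0 + 0.4104 + 0.5508 + 0.6048
 = 1.566

1.566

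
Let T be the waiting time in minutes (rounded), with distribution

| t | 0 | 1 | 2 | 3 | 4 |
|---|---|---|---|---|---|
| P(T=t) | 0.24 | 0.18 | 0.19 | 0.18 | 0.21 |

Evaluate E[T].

1.94

E[T] = Σ t·P(T=t)
 = 0·0.24 + 1·0.18 + 2·0.19 + 3·0.18 + 4·0.21
 = 0 + 0.18 + 0.38 + 0.54 + 0.84
 = 1.94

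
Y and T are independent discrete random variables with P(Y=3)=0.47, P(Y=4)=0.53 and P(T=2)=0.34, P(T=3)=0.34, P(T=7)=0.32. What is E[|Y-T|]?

E[|Y-T|] = Σ_y Σ_t |y-t| · P(Y=y)P(T=t)
 = 1·0.1598 + 0·0.1598 + 4·0.1504 + 2·0.1802 + 1·0.1802 + 3·0.1696
 = 0.1598 + 0 + 0.6016 + 0.3604 + 0.1802 + 0.5088
 = 1.8108

1.8108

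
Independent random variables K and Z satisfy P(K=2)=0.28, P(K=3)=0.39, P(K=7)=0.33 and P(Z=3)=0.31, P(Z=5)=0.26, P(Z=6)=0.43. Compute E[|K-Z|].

2.2154

E[|K-Z|] = Σ_k Σ_z |k-z| · P(K=k)P(Z=z)
 = 1·0.0868 + 3·0.0728 + 4·0.1204 + 0·0.1209 + 2·0.1014 + 3·0.1677 + 4·0.1023 + 2·0.0858 + 1·0.1419
 = 0.0868 + 0.2184 + 0.4816 + 0 + 0.2028 + 0.5031 + 0.4092 + 0.1716 + 0.1419
 = 2.2154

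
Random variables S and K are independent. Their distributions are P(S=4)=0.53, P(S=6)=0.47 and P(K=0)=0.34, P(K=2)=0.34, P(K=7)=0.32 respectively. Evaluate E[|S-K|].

3.3384

E[|S-K|] = Σ_s Σ_k |s-k| · P(S=s)P(K=k)
 = 4·0.1802 + 2·0.1802 + 3·0.1696 + 6·0.1598 + 4·0.1598 + 1·0.1504
 = 0.7208 + 0.3604 + 0.5088 + 0.9588 + 0.6392 + 0.1504
 = 3.3384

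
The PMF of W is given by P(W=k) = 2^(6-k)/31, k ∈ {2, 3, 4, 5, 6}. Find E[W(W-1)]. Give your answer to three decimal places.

6.387

E[W(W-1)] = Σ w(w-1)·P(W=w)
 = 2·16/31 + 6·8/31 + 12·4/31 + 20·2/31 + 30·1/31
 = 32/31 + 48/31 + 48/31 + 40/31 + 30/31
 = 198/31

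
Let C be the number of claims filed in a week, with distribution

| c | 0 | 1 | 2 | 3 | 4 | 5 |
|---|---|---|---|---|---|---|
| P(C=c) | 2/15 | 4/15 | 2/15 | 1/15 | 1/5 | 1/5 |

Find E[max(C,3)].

3.6

E[max(C,3)] = Σ max(c,3)·P(C=c)
 = 3·2/15 + 3·4/15 + 3·2/15 + 3·1/15 + 4·1/5 + 5·1/5
 = 2/5 + 4/5 + 2/5 + 1/5 + 4/5 + 1
 = 18/5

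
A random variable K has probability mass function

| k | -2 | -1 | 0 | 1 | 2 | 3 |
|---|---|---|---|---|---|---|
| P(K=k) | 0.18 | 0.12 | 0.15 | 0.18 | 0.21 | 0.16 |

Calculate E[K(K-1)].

2.7

E[K(K-1)] = Σ k(k-1)·P(K=k)
 = 6·0.18 + 2·0.12 + 0·0.15 + 0·0.18 + 2·0.21 + 6·0.16
 = 1.08 + 0.24 + 0 + 0 + 0.42 + 0.96
 = 2.7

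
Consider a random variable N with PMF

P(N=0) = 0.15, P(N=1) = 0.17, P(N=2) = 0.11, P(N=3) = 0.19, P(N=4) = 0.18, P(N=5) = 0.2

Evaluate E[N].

E[N] = Σ n·P(N=n)
 = 0·0.15 + 1·0.17 + 2·0.11 + 3·0.19 + 4·0.18 + 5·0.2
 = 0 + 0.17 + 0.22 + 0.57 + 0.72 + 1
 = 2.68

2.68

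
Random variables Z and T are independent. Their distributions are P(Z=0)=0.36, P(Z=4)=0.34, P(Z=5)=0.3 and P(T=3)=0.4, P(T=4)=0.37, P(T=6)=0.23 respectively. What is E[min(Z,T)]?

2.373

E[min(Z,T)] = Σ_z Σ_t min(z,t) · P(Z=z)P(T=t)
 = 0·0.144 + 0·0.1332 + 0·0.0828 + 3·0.136 + 4·0.1258 + 4·0.0782 + 3·0.12 + 4·0.111 + 5·0.069
 = 0 + 0 + 0 + 0.408 + 0.5032 + 0.3128 + 0.36 + 0.444 + 0.345
 = 2.373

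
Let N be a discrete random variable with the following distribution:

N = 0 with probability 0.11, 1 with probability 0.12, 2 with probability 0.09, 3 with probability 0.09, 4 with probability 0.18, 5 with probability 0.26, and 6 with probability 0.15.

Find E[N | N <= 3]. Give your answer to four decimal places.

P(N <= 3) = 0.11 + 0.12 + 0.09 + 0.09 = 0.41.
E[N | N <= 3] = [0·0.11 + 1·0.12 + 2·0.09 + 3·0.09] / 0.41
 = 0.57 / 0.41
 = 57/41

1.3902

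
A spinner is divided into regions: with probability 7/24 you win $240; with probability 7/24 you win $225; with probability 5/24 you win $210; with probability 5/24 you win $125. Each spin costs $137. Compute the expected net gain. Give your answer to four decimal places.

68.4167

E[payout] = 240·7/24 + 225·7/24 + 210·5/24 + 125·5/24
 = 70 + 525/8 + 175/4 + 625/24
 = 2465/12
Net = 2465/12 - 137 = 821/12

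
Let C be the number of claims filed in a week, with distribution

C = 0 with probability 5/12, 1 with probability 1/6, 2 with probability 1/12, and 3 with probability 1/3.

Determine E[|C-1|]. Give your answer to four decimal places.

E[|C-1|] = Σ |c-1|·P(C=c)
 = 1·5/12 + 0·1/6 + 1·1/12 + 2·1/3
 = 5/12 + 0 + 1/12 + 2/3
 = 7/6

1.1667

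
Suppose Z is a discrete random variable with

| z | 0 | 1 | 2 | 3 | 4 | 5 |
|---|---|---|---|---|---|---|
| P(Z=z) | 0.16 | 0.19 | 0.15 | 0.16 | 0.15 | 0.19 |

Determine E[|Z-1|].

E[|Z-1|] = Σ |z-1|·P(Z=z)
 = 1·0.16 + 0·0.19 + 1·0.15 + 2·0.16 + 3·0.15 + 4·0.19
 = 0.16 + 0 + 0.15 + 0.32 + 0.45 + 0.76
 = 1.84

1.84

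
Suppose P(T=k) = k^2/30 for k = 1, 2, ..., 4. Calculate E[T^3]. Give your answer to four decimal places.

E[T^3] = Σ t^3·P(T=t)
 = 1·1/30 + 8·2/15 + 27·3/10 + 64·8/15
 = 1/30 + 16/15 + 81/10 + 512/15
 = 130/3

43.3333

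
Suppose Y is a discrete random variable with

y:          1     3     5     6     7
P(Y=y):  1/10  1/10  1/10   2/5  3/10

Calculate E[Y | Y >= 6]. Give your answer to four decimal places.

P(Y >= 6) = 2/5 + 3/10 = 7/10.
E[Y | Y >= 6] = [6·2/5 + 7·3/10] / (7/10)
 = 9/2 / (7/10)
 = 45/7

6.4286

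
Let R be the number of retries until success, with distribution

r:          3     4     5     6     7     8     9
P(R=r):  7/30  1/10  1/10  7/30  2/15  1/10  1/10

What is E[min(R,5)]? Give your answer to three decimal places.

4.433

E[min(R,5)] = Σ min(r,5)·P(R=r)
 = 3·7/30 + 4·1/10 + 5·1/10 + 5·7/30 + 5·2/15 + 5·1/10 + 5·1/10
 = 7/10 + 2/5 + 1/2 + 7/6 + 2/3 + 1/2 + 1/2
 = 133/30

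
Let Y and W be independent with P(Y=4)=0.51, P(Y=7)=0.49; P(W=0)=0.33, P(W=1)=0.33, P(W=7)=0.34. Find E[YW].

14.8237

E[YW] = Σ_y Σ_w yw · P(Y=y)P(W=w)
 = 0·0.1683 + 4·0.1683 + 28·0.1734 + 0·0.1617 + 7·0.1617 + 49·0.1666
 = 0 + 0.6732 + 4.8552 + 0 + 1.1319 + 8.1634
 = 14.8237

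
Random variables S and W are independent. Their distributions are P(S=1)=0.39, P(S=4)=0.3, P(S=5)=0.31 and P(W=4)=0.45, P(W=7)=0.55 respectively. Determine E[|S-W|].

2.789

E[|S-W|] = Σ_s Σ_w |s-w| · P(S=s)P(W=w)
 = 3·0.1755 + 6·0.2145 + 0·0.135 + 3·0.165 + 1·0.1395 + 2·0.1705
 = 0.5265 + 1.287 + 0 + 0.495 + 0.1395 + 0.341
 = 2.789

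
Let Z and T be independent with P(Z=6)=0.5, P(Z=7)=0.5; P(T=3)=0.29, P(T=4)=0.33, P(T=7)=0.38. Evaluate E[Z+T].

11.35

E[Z+T] = Σ_z Σ_t (z+t) · P(Z=z)P(T=t)
 = 9·0.145 + 10·0.165 + 13·0.19 + 10·0.145 + 11·0.165 + 14·0.19
 = 1.305 + 1.65 + 2.47 + 1.45 + 1.815 + 2.66
 = 11.35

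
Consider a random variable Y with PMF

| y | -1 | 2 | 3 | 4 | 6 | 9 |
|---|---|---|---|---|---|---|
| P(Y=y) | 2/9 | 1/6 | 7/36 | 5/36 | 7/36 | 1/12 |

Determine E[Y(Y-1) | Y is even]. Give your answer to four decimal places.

P(Y is even) = 1/6 + 5/36 + 7/36 = 1/2.
E[Y(Y-1) | Y is even] = [2·1/6 + 12·5/36 + 30·7/36] / (1/2)
 = 47/6 / (1/2)
 = 47/3

15.6667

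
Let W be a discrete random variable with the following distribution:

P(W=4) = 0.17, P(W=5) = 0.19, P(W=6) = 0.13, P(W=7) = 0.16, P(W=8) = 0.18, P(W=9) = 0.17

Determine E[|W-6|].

1.56

E[|W-6|] = Σ |w-6|·P(W=w)
 = 2·0.17 + 1·0.19 + 0·0.13 + 1·0.16 + 2·0.18 + 3·0.17
 = 0.34 + 0.19 + 0 + 0.16 + 0.36 + 0.51
 = 1.56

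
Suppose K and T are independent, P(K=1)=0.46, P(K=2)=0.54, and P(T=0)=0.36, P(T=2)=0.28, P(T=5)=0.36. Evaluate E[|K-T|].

1.9288

E[|K-T|] = Σ_k Σ_t |k-t| · P(K=k)P(T=t)
 = 1·0.1656 + 1·0.1288 + 4·0.1656 + 2·0.1944 + 0·0.1512 + 3·0.1944
 = 0.1656 + 0.1288 + 0.6624 + 0.3888 + 0 + 0.5832
 = 1.9288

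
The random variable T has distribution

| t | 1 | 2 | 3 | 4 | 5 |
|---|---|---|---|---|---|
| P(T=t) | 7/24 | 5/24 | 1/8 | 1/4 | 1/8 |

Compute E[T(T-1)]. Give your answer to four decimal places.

E[T(T-1)] = Σ t(t-1)·P(T=t)
 = 0·7/24 + 2·5/24 + 6·1/8 + 12·1/4 + 20·1/8
 = 0 + 5/12 + 3/4 + 3 + 5/2
 = 20/3

6.6667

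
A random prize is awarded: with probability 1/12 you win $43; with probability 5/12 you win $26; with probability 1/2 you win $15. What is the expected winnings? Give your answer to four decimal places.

E[payout] = 43·1/12 + 26·5/12 + 15·1/2
 = 43/12 + 65/6 + 15/2
 = 263/12

21.9167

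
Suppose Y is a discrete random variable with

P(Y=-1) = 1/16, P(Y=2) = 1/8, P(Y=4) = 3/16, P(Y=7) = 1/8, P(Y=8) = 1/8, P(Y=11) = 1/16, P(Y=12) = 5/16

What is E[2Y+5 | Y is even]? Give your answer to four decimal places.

P(Y is even) = 1/8 + 3/16 + 1/8 + 5/16 = 3/4.
E[2Y+5 | Y is even] = [9·1/8 + 13·3/16 + 21·1/8 + 29·5/16] / (3/4)
 = 61/4 / (3/4)
 = 61/3

20.3333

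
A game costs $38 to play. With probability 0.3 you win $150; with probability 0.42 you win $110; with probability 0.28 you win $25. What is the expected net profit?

60.2

E[payout] = 150·0.3 + 110·0.42 + 25·0.28
 = 45 + 46.2 + 7
 = 98.2
Net = 98.2 - 38 = 60.2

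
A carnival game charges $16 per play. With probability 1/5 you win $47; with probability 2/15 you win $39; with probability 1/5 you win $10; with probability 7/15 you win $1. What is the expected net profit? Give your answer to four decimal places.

1.0667

E[payout] = 47·1/5 + 39·2/15 + 10·1/5 + 1·7/15
 = 47/5 + 26/5 + 2 + 7/15
 = 256/15
Net = 256/15 - 16 = 16/15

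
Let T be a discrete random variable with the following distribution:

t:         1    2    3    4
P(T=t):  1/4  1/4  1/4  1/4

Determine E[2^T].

7.5

E[2^T] = Σ 2^t·P(T=t)
 = 2·1/4 + 4·1/4 + 8·1/4 + 16·1/4
 = 1/2 + 1 + 2 + 4
 = 15/2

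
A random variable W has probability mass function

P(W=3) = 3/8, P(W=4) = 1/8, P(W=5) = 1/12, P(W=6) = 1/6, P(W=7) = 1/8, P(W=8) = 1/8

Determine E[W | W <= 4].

3.25

P(W <= 4) = 3/8 + 1/8 = 1/2.
E[W | W <= 4] = [3·3/8 + 4·1/8] / (1/2)
 = 13/8 / (1/2)
 = 13/4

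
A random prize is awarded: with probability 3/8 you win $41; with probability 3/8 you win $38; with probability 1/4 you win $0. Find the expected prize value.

29.625

E[payout] = 41·3/8 + 38·3/8 + 0·1/4
 = 123/8 + 57/4 + 0
 = 237/8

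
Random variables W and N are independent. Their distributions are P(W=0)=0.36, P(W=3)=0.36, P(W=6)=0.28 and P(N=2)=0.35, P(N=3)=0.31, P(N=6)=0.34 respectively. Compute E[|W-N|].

E[|W-N|] = Σ_w Σ_n |w-n| · P(W=w)P(N=n)
 = 2·0.126 + 3·0.1116 + 6·0.1224 + 1·0.126 + 0·0.1116 + 3·0.1224 + 4·0.098 + 3·0.0868 + 0·0.0952
 = 0.252 + 0.3348 + 0.7344 + 0.126 + 0 + 0.3672 + 0.392 + 0.2604 + 0
 = 2.4668

2.4668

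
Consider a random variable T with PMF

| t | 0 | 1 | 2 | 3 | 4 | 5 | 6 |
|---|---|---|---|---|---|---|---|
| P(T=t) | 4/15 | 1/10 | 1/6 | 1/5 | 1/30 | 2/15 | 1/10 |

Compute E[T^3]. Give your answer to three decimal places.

47.233

E[T^3] = Σ t^3·P(T=t)
 = 0·4/15 + 1·1/10 + 8·1/6 + 27·1/5 + 64·1/30 + 125·2/15 + 216·1/10
 = 0 + 1/10 + 4/3 + 27/5 + 32/15 + 50/3 + 108/5
 = 1417/30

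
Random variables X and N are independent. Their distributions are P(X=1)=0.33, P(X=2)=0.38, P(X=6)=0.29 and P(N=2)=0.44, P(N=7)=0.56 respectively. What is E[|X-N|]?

2.9908

E[|X-N|] = Σ_x Σ_n |x-n| · P(X=x)P(N=n)
 = 1·0.1452 + 6·0.1848 + 0·0.1672 + 5·0.2128 + 4·0.1276 + 1·0.1624
 = 0.1452 + 1.1088 + 0 + 1.064 + 0.5104 + 0.1624
 = 2.9908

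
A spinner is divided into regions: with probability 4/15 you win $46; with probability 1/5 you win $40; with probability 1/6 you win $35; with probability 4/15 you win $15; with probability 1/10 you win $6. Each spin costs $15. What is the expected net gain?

E[payout] = 46·4/15 + 40·1/5 + 35·1/6 + 15·4/15 + 6·1/10
 = 184/15 + 8 + 35/6 + 4 + 3/5
 = 307/10
Net = 307/10 - 15 = 157/10

15.7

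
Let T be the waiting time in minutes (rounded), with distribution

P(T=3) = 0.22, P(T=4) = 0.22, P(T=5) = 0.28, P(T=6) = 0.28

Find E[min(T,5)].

E[min(T,5)] = Σ min(t,5)·P(T=t)
 = 3·0.22 + 4·0.22 + 5·0.28 + 5·0.28
 = 0.66 + 0.88 + 1.4 + 1.4
 = 4.34

4.34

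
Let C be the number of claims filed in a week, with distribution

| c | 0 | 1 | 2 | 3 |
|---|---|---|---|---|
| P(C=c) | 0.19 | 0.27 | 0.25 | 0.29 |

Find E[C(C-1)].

E[C(C-1)] = Σ c(c-1)·P(C=c)
 = 0·0.19 + 0·0.27 + 2·0.25 + 6·0.29
 = 0 + 0 + 0.5 + 1.74
 = 2.24

2.24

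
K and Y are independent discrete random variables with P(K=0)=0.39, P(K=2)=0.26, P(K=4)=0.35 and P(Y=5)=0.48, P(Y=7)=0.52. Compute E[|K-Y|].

4.12

E[|K-Y|] = Σ_k Σ_y |k-y| · P(K=k)P(Y=y)
 = 5·0.1872 + 7·0.2028 + 3·0.1248 + 5·0.1352 + 1·0.168 + 3·0.182
 = 0.936 + 1.4196 + 0.3744 + 0.676 + 0.168 + 0.546
 = 4.12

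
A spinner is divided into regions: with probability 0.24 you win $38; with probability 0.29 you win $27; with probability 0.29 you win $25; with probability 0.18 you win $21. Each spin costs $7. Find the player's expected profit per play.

20.98

E[payout] = 38·0.24 + 27·0.29 + 25·0.29 + 21·0.18
 = 9.12 + 7.83 + 7.25 + 3.78
 = 27.98
Net = 27.98 - 7 = 20.98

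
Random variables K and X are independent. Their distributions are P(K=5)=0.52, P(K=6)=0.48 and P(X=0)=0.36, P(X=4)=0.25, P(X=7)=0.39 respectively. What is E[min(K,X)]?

E[min(K,X)] = Σ_k Σ_x min(k,x) · P(K=k)P(X=x)
 = 0·0.1872 + 4·0.13 + 5·0.2028 + 0·0.1728 + 4·0.12 + 6·0.1872
 = 0 + 0.52 + 1.014 + 0 + 0.48 + 1.1232
 = 3.1372

3.1372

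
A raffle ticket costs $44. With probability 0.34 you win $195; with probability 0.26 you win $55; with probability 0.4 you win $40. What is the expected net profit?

E[payout] = 195·0.34 + 55·0.26 + 40·0.4
 = 66.3 + 14.3 + 16
 = 96.6
Net = 96.6 - 44 = 52.6

52.6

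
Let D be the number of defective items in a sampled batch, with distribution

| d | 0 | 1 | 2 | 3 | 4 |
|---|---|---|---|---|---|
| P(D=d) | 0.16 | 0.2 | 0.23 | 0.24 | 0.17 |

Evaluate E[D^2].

6

E[D^2] = Σ d^2·P(D=d)
 = 0·0.16 + 1·0.2 + 4·0.23 + 9·0.24 + 16·0.17
 = 0 + 0.2 + 0.92 + 2.16 + 2.72
 = 6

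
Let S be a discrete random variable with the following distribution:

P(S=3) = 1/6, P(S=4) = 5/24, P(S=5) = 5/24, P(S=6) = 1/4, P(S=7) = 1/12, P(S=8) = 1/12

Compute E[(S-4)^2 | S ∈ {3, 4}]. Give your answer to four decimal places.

0.4444

P(S ∈ {3, 4}) = 1/6 + 5/24 = 3/8.
E[(S-4)^2 | S ∈ {3, 4}] = [1·1/6 + 0·5/24] / (3/8)
 = 1/6 / (3/8)
 = 4/9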